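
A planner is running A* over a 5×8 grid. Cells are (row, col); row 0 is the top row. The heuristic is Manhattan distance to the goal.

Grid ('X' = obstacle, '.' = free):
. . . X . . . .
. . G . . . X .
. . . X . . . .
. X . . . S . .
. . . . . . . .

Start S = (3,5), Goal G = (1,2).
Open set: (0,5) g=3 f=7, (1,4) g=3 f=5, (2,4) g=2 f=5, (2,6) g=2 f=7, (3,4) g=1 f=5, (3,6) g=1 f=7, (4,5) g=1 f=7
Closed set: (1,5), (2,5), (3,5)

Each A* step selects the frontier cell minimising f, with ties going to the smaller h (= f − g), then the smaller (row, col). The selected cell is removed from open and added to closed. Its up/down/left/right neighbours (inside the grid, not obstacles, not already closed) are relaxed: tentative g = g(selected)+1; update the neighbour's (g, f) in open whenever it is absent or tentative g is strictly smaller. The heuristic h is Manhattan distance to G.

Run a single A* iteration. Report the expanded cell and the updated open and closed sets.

step 1: expand (1,4) (f=5, h=2) → closed; open now [(0,4) g=4 f=7, (0,5) g=3 f=7, (1,3) g=4 f=5, (2,4) g=2 f=5, (2,6) g=2 f=7, (3,4) g=1 f=5, (3,6) g=1 f=7, (4,5) g=1 f=7]

expanded=(1,4); open=[(0,4) g=4 f=7, (0,5) g=3 f=7, (1,3) g=4 f=5, (2,4) g=2 f=5, (2,6) g=2 f=7, (3,4) g=1 f=5, (3,6) g=1 f=7, (4,5) g=1 f=7]; closed=[(1,4), (1,5), (2,5), (3,5)]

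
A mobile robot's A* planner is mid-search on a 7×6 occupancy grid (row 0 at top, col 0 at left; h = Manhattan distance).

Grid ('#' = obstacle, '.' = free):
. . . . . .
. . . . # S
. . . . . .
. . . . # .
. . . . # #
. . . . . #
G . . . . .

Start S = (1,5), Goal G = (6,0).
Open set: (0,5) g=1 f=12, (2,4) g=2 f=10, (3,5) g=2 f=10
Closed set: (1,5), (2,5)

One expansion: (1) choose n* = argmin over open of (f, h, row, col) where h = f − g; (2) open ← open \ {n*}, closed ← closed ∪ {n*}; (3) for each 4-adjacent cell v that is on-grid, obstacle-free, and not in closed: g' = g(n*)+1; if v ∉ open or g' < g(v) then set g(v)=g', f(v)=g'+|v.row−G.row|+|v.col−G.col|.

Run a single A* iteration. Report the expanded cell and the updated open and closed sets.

expanded=(2,4); open=[(0,5) g=1 f=12, (2,3) g=3 f=10, (3,5) g=2 f=10]; closed=[(1,5), (2,4), (2,5)]

step 1: expand (2,4) (f=10, h=8) → closed; open now [(0,5) g=1 f=12, (2,3) g=3 f=10, (3,5) g=2 f=10]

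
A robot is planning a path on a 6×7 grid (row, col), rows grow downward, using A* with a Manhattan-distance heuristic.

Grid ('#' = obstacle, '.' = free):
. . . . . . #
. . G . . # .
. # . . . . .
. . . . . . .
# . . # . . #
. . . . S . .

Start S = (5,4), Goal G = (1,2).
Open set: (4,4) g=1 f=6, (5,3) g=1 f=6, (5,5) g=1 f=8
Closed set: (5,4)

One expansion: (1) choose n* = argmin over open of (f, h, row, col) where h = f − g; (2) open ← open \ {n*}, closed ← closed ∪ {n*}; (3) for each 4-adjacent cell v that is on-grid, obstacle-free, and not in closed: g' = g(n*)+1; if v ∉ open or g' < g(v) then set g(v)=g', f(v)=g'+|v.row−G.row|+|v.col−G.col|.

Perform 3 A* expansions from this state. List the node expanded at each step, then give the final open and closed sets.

order=[(4,4) → (3,4) → (2,4)]; open=[(1,4) g=4 f=6, (2,3) g=4 f=6, (2,5) g=4 f=8, (3,3) g=3 f=6, (3,5) g=3 f=8, (4,5) g=2 f=8, (5,3) g=1 f=6, (5,5) g=1 f=8]; closed=[(2,4), (3,4), (4,4), (5,4)]

step 1: expand (4,4) (f=6, h=5) → closed; open now [(3,4) g=2 f=6, (4,5) g=2 f=8, (5,3) g=1 f=6, (5,5) g=1 f=8]
step 2: expand (3,4) (f=6, h=4) → closed; open now [(2,4) g=3 f=6, (3,3) g=3 f=6, (3,5) g=3 f=8, (4,5) g=2 f=8, (5,3) g=1 f=6, (5,5) g=1 f=8]
step 3: expand (2,4) (f=6, h=3) → closed; open now [(1,4) g=4 f=6, (2,3) g=4 f=6, (2,5) g=4 f=8, (3,3) g=3 f=6, (3,5) g=3 f=8, (4,5) g=2 f=8, (5,3) g=1 f=6, (5,5) g=1 f=8]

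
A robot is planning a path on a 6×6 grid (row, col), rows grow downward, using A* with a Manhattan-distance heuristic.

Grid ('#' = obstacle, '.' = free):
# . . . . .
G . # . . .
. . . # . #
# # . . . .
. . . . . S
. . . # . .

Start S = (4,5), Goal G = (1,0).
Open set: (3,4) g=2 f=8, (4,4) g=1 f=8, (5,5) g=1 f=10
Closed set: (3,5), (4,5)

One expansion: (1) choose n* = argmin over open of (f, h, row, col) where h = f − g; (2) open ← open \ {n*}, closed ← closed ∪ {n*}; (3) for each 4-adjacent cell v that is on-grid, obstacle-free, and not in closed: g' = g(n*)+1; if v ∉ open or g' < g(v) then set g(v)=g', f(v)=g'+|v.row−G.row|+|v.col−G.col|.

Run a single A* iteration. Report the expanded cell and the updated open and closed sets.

step 1: expand (3,4) (f=8, h=6) → closed; open now [(2,4) g=3 f=8, (3,3) g=3 f=8, (4,4) g=1 f=8, (5,5) g=1 f=10]

expanded=(3,4); open=[(2,4) g=3 f=8, (3,3) g=3 f=8, (4,4) g=1 f=8, (5,5) g=1 f=10]; closed=[(3,4), (3,5), (4,5)]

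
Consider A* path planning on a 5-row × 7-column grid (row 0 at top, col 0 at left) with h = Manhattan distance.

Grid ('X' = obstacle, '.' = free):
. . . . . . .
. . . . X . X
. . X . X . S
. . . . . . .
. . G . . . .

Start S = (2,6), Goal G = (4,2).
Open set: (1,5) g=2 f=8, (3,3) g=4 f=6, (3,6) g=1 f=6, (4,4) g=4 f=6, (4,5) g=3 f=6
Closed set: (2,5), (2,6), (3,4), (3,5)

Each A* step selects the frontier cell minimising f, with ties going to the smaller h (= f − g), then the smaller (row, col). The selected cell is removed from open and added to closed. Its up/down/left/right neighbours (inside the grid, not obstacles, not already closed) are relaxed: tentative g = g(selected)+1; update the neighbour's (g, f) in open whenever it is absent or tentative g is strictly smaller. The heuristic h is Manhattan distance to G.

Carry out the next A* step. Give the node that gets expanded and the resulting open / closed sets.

step 1: expand (3,3) (f=6, h=2) → closed; open now [(1,5) g=2 f=8, (2,3) g=5 f=8, (3,2) g=5 f=6, (3,6) g=1 f=6, (4,3) g=5 f=6, (4,4) g=4 f=6, (4,5) g=3 f=6]

expanded=(3,3); open=[(1,5) g=2 f=8, (2,3) g=5 f=8, (3,2) g=5 f=6, (3,6) g=1 f=6, (4,3) g=5 f=6, (4,4) g=4 f=6, (4,5) g=3 f=6]; closed=[(2,5), (2,6), (3,3), (3,4), (3,5)]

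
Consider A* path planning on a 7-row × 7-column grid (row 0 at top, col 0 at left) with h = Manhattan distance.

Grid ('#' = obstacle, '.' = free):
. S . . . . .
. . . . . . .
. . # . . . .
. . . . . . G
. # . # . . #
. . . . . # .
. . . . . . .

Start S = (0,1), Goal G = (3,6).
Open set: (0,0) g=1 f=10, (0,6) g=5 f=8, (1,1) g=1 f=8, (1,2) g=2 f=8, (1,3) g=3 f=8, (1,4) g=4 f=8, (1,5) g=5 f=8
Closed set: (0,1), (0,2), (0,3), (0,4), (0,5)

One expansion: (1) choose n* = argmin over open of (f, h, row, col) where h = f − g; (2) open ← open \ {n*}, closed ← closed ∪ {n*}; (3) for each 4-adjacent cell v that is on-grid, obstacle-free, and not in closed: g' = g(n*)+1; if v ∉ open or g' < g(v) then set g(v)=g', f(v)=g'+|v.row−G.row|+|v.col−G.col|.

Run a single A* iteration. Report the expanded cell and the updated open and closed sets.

expanded=(0,6); open=[(0,0) g=1 f=10, (1,1) g=1 f=8, (1,2) g=2 f=8, (1,3) g=3 f=8, (1,4) g=4 f=8, (1,5) g=5 f=8, (1,6) g=6 f=8]; closed=[(0,1), (0,2), (0,3), (0,4), (0,5), (0,6)]

step 1: expand (0,6) (f=8, h=3) → closed; open now [(0,0) g=1 f=10, (1,1) g=1 f=8, (1,2) g=2 f=8, (1,3) g=3 f=8, (1,4) g=4 f=8, (1,5) g=5 f=8, (1,6) g=6 f=8]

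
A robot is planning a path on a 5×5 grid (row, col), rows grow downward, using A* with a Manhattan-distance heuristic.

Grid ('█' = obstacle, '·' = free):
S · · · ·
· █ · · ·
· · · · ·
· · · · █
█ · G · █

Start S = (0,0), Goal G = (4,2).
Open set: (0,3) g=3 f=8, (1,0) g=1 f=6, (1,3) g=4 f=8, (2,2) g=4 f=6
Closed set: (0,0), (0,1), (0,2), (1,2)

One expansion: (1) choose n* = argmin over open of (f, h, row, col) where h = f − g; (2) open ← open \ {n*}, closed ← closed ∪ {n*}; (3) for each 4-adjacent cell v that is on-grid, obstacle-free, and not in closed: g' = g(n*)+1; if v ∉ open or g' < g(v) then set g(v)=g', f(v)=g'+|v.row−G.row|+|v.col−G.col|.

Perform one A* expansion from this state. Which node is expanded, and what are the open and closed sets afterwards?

step 1: expand (2,2) (f=6, h=2) → closed; open now [(0,3) g=3 f=8, (1,0) g=1 f=6, (1,3) g=4 f=8, (2,1) g=5 f=8, (2,3) g=5 f=8, (3,2) g=5 f=6]

expanded=(2,2); open=[(0,3) g=3 f=8, (1,0) g=1 f=6, (1,3) g=4 f=8, (2,1) g=5 f=8, (2,3) g=5 f=8, (3,2) g=5 f=6]; closed=[(0,0), (0,1), (0,2), (1,2), (2,2)]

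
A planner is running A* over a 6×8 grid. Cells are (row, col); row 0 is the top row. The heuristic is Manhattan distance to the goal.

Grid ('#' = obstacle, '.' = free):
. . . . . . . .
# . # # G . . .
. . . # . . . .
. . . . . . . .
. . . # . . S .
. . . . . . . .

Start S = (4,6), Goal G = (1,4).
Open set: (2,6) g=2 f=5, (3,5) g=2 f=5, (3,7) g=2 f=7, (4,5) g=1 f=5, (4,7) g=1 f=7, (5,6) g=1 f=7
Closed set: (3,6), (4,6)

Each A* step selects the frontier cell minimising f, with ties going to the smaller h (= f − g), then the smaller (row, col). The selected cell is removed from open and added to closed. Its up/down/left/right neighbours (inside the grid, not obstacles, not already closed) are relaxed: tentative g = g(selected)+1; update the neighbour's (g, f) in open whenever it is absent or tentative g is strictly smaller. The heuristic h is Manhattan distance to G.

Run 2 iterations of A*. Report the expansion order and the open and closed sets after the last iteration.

order=[(2,6) → (1,6)]; open=[(0,6) g=4 f=7, (1,5) g=4 f=5, (1,7) g=4 f=7, (2,5) g=3 f=5, (2,7) g=3 f=7, (3,5) g=2 f=5, (3,7) g=2 f=7, (4,5) g=1 f=5, (4,7) g=1 f=7, (5,6) g=1 f=7]; closed=[(1,6), (2,6), (3,6), (4,6)]

step 1: expand (2,6) (f=5, h=3) → closed; open now [(1,6) g=3 f=5, (2,5) g=3 f=5, (2,7) g=3 f=7, (3,5) g=2 f=5, (3,7) g=2 f=7, (4,5) g=1 f=5, (4,7) g=1 f=7, (5,6) g=1 f=7]
step 2: expand (1,6) (f=5, h=2) → closed; open now [(0,6) g=4 f=7, (1,5) g=4 f=5, (1,7) g=4 f=7, (2,5) g=3 f=5, (2,7) g=3 f=7, (3,5) g=2 f=5, (3,7) g=2 f=7, (4,5) g=1 f=5, (4,7) g=1 f=7, (5,6) g=1 f=7]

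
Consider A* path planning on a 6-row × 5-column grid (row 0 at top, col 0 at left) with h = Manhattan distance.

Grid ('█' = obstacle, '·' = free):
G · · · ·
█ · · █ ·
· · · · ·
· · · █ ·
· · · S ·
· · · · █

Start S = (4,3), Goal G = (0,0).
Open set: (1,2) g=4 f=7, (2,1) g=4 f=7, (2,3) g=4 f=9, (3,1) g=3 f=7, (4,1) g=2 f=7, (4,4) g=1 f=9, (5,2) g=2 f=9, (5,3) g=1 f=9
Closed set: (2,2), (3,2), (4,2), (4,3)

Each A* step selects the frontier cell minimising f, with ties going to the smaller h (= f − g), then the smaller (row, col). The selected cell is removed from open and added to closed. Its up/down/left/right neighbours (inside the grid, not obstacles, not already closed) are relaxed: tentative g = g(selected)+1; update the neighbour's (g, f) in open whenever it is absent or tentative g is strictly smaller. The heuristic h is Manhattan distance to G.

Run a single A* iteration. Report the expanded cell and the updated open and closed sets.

step 1: expand (1,2) (f=7, h=3) → closed; open now [(0,2) g=5 f=7, (1,1) g=5 f=7, (2,1) g=4 f=7, (2,3) g=4 f=9, (3,1) g=3 f=7, (4,1) g=2 f=7, (4,4) g=1 f=9, (5,2) g=2 f=9, (5,3) g=1 f=9]

expanded=(1,2); open=[(0,2) g=5 f=7, (1,1) g=5 f=7, (2,1) g=4 f=7, (2,3) g=4 f=9, (3,1) g=3 f=7, (4,1) g=2 f=7, (4,4) g=1 f=9, (5,2) g=2 f=9, (5,3) g=1 f=9]; closed=[(1,2), (2,2), (3,2), (4,2), (4,3)]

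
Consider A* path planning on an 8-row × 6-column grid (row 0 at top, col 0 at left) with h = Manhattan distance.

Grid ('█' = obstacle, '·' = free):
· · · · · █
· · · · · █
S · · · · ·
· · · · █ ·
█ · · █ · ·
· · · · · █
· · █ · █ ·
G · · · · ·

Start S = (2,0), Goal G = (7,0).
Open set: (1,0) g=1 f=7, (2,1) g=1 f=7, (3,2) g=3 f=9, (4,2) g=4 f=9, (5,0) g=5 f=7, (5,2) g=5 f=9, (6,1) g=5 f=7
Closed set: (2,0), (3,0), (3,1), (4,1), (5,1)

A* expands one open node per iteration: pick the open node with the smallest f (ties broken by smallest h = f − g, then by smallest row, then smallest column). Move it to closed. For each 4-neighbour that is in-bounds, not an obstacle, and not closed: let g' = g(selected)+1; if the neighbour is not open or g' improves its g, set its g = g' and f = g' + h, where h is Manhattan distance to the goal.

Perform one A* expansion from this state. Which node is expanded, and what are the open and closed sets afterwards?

expanded=(5,0); open=[(1,0) g=1 f=7, (2,1) g=1 f=7, (3,2) g=3 f=9, (4,2) g=4 f=9, (5,2) g=5 f=9, (6,0) g=6 f=7, (6,1) g=5 f=7]; closed=[(2,0), (3,0), (3,1), (4,1), (5,0), (5,1)]

step 1: expand (5,0) (f=7, h=2) → closed; open now [(1,0) g=1 f=7, (2,1) g=1 f=7, (3,2) g=3 f=9, (4,2) g=4 f=9, (5,2) g=5 f=9, (6,0) g=6 f=7, (6,1) g=5 f=7]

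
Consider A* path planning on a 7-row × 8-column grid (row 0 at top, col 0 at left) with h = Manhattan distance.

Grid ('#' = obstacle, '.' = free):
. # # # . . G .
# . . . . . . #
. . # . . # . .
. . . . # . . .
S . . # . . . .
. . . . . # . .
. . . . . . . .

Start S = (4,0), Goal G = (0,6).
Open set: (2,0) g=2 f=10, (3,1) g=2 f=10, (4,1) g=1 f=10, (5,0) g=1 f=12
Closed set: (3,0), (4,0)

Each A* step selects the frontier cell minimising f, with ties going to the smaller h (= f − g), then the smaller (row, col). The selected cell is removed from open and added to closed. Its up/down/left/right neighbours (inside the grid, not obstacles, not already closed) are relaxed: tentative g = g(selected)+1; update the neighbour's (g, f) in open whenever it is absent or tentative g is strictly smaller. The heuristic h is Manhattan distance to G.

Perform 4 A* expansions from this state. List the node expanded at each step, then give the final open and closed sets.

step 1: expand (2,0) (f=10, h=8) → closed; open now [(2,1) g=3 f=10, (3,1) g=2 f=10, (4,1) g=1 f=10, (5,0) g=1 f=12]
step 2: expand (2,1) (f=10, h=7) → closed; open now [(1,1) g=4 f=10, (3,1) g=2 f=10, (4,1) g=1 f=10, (5,0) g=1 f=12]
step 3: expand (1,1) (f=10, h=6) → closed; open now [(1,2) g=5 f=10, (3,1) g=2 f=10, (4,1) g=1 f=10, (5,0) g=1 f=12]
step 4: expand (1,2) (f=10, h=5) → closed; open now [(1,3) g=6 f=10, (3,1) g=2 f=10, (4,1) g=1 f=10, (5,0) g=1 f=12]

order=[(2,0) → (2,1) → (1,1) → (1,2)]; open=[(1,3) g=6 f=10, (3,1) g=2 f=10, (4,1) g=1 f=10, (5,0) g=1 f=12]; closed=[(1,1), (1,2), (2,0), (2,1), (3,0), (4,0)]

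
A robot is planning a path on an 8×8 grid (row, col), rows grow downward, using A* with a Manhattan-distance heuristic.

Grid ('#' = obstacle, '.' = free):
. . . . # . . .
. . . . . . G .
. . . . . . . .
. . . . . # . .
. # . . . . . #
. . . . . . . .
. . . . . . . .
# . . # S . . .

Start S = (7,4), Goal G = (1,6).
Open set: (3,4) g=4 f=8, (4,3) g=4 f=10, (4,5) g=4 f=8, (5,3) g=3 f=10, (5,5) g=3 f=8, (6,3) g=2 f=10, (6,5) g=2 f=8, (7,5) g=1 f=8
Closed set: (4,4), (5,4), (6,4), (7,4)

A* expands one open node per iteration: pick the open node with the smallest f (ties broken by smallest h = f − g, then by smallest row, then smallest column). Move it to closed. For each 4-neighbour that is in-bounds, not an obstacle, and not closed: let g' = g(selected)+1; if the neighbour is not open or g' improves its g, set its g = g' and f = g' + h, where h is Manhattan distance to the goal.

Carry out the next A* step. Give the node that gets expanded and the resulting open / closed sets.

expanded=(3,4); open=[(2,4) g=5 f=8, (3,3) g=5 f=10, (4,3) g=4 f=10, (4,5) g=4 f=8, (5,3) g=3 f=10, (5,5) g=3 f=8, (6,3) g=2 f=10, (6,5) g=2 f=8, (7,5) g=1 f=8]; closed=[(3,4), (4,4), (5,4), (6,4), (7,4)]

step 1: expand (3,4) (f=8, h=4) → closed; open now [(2,4) g=5 f=8, (3,3) g=5 f=10, (4,3) g=4 f=10, (4,5) g=4 f=8, (5,3) g=3 f=10, (5,5) g=3 f=8, (6,3) g=2 f=10, (6,5) g=2 f=8, (7,5) g=1 f=8]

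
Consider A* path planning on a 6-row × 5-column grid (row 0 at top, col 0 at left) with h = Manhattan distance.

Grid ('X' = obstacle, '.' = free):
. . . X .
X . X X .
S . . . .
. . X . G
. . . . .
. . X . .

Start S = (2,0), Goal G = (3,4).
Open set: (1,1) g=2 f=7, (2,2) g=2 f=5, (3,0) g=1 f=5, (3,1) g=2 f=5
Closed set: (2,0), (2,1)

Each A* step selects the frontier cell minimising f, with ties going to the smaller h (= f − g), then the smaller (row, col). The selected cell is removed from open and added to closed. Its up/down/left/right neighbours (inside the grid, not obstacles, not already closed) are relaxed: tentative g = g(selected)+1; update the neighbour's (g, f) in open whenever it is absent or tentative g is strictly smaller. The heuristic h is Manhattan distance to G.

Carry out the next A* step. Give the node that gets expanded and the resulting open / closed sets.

expanded=(2,2); open=[(1,1) g=2 f=7, (2,3) g=3 f=5, (3,0) g=1 f=5, (3,1) g=2 f=5]; closed=[(2,0), (2,1), (2,2)]

step 1: expand (2,2) (f=5, h=3) → closed; open now [(1,1) g=2 f=7, (2,3) g=3 f=5, (3,0) g=1 f=5, (3,1) g=2 f=5]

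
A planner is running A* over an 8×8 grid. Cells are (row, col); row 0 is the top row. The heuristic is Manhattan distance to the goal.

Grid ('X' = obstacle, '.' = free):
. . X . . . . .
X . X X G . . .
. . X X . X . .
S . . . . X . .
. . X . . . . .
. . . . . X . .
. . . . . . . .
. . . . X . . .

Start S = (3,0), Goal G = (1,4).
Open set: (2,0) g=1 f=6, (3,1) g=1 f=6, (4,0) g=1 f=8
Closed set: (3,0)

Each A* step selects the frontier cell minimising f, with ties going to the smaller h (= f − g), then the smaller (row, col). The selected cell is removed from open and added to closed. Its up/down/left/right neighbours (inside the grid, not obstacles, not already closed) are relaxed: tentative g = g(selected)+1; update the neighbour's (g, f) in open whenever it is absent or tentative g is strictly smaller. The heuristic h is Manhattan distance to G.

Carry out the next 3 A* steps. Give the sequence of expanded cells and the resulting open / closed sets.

order=[(2,0) → (2,1) → (1,1)]; open=[(0,1) g=4 f=8, (3,1) g=1 f=6, (4,0) g=1 f=8]; closed=[(1,1), (2,0), (2,1), (3,0)]

step 1: expand (2,0) (f=6, h=5) → closed; open now [(2,1) g=2 f=6, (3,1) g=1 f=6, (4,0) g=1 f=8]
step 2: expand (2,1) (f=6, h=4) → closed; open now [(1,1) g=3 f=6, (3,1) g=1 f=6, (4,0) g=1 f=8]
step 3: expand (1,1) (f=6, h=3) → closed; open now [(0,1) g=4 f=8, (3,1) g=1 f=6, (4,0) g=1 f=8]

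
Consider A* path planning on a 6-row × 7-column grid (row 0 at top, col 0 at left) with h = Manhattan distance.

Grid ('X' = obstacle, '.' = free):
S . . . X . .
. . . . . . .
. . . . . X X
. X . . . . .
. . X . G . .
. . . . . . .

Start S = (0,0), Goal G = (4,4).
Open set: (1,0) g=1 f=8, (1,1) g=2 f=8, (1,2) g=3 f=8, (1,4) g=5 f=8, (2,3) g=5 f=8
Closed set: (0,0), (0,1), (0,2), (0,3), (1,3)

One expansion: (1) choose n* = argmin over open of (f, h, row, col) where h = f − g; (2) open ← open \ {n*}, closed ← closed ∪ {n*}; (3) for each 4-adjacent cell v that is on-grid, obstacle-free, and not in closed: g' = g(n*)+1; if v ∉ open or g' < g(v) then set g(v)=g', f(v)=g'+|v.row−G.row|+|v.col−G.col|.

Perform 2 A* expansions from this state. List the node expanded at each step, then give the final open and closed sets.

step 1: expand (1,4) (f=8, h=3) → closed; open now [(1,0) g=1 f=8, (1,1) g=2 f=8, (1,2) g=3 f=8, (1,5) g=6 f=10, (2,3) g=5 f=8, (2,4) g=6 f=8]
step 2: expand (2,4) (f=8, h=2) → closed; open now [(1,0) g=1 f=8, (1,1) g=2 f=8, (1,2) g=3 f=8, (1,5) g=6 f=10, (2,3) g=5 f=8, (3,4) g=7 f=8]

order=[(1,4) → (2,4)]; open=[(1,0) g=1 f=8, (1,1) g=2 f=8, (1,2) g=3 f=8, (1,5) g=6 f=10, (2,3) g=5 f=8, (3,4) g=7 f=8]; closed=[(0,0), (0,1), (0,2), (0,3), (1,3), (1,4), (2,4)]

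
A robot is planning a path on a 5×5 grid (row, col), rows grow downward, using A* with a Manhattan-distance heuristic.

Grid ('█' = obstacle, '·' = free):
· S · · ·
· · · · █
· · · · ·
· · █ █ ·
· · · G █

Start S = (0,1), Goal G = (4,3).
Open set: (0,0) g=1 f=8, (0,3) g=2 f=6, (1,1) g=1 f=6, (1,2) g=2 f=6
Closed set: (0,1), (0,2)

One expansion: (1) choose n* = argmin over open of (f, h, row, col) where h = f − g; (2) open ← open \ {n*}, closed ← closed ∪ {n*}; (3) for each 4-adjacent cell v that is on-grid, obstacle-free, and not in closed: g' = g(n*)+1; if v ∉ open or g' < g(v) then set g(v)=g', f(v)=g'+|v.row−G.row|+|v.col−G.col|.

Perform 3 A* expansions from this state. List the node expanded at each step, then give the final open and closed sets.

step 1: expand (0,3) (f=6, h=4) → closed; open now [(0,0) g=1 f=8, (0,4) g=3 f=8, (1,1) g=1 f=6, (1,2) g=2 f=6, (1,3) g=3 f=6]
step 2: expand (1,3) (f=6, h=3) → closed; open now [(0,0) g=1 f=8, (0,4) g=3 f=8, (1,1) g=1 f=6, (1,2) g=2 f=6, (2,3) g=4 f=6]
step 3: expand (2,3) (f=6, h=2) → closed; open now [(0,0) g=1 f=8, (0,4) g=3 f=8, (1,1) g=1 f=6, (1,2) g=2 f=6, (2,2) g=5 f=8, (2,4) g=5 f=8]

order=[(0,3) → (1,3) → (2,3)]; open=[(0,0) g=1 f=8, (0,4) g=3 f=8, (1,1) g=1 f=6, (1,2) g=2 f=6, (2,2) g=5 f=8, (2,4) g=5 f=8]; closed=[(0,1), (0,2), (0,3), (1,3), (2,3)]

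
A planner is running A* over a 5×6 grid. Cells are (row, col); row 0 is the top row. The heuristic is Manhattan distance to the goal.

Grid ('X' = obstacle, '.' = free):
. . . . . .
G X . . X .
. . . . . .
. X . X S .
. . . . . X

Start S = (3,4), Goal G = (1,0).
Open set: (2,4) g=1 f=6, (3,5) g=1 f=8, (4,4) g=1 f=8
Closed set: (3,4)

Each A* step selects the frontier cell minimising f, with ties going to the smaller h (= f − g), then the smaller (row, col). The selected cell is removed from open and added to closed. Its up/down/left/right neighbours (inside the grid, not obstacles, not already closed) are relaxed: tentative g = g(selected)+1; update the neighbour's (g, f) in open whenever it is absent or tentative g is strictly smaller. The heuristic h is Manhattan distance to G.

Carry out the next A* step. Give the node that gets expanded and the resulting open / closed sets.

expanded=(2,4); open=[(2,3) g=2 f=6, (2,5) g=2 f=8, (3,5) g=1 f=8, (4,4) g=1 f=8]; closed=[(2,4), (3,4)]

step 1: expand (2,4) (f=6, h=5) → closed; open now [(2,3) g=2 f=6, (2,5) g=2 f=8, (3,5) g=1 f=8, (4,4) g=1 f=8]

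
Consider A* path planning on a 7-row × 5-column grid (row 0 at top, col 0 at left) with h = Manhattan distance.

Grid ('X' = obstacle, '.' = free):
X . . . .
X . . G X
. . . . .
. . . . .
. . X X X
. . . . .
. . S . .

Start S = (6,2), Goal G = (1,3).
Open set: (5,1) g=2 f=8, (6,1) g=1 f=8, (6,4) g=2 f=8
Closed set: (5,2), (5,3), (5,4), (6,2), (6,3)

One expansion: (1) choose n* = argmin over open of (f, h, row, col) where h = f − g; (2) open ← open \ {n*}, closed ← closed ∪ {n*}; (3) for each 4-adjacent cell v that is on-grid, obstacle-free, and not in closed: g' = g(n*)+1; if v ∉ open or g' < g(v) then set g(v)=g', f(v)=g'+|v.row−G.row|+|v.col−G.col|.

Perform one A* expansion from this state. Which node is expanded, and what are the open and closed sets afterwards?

expanded=(5,1); open=[(4,1) g=3 f=8, (5,0) g=3 f=10, (6,1) g=1 f=8, (6,4) g=2 f=8]; closed=[(5,1), (5,2), (5,3), (5,4), (6,2), (6,3)]

step 1: expand (5,1) (f=8, h=6) → closed; open now [(4,1) g=3 f=8, (5,0) g=3 f=10, (6,1) g=1 f=8, (6,4) g=2 f=8]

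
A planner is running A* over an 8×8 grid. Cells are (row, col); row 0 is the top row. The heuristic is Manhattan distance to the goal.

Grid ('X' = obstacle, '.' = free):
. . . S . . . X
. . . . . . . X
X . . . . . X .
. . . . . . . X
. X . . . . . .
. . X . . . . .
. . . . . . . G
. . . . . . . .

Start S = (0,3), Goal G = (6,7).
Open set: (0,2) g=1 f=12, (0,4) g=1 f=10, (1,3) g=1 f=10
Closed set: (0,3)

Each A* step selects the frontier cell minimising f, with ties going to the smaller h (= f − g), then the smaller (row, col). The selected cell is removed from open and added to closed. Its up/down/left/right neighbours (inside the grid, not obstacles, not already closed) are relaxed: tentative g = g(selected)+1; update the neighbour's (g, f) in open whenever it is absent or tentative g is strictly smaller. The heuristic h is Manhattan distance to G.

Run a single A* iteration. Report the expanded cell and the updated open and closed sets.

expanded=(0,4); open=[(0,2) g=1 f=12, (0,5) g=2 f=10, (1,3) g=1 f=10, (1,4) g=2 f=10]; closed=[(0,3), (0,4)]

step 1: expand (0,4) (f=10, h=9) → closed; open now [(0,2) g=1 f=12, (0,5) g=2 f=10, (1,3) g=1 f=10, (1,4) g=2 f=10]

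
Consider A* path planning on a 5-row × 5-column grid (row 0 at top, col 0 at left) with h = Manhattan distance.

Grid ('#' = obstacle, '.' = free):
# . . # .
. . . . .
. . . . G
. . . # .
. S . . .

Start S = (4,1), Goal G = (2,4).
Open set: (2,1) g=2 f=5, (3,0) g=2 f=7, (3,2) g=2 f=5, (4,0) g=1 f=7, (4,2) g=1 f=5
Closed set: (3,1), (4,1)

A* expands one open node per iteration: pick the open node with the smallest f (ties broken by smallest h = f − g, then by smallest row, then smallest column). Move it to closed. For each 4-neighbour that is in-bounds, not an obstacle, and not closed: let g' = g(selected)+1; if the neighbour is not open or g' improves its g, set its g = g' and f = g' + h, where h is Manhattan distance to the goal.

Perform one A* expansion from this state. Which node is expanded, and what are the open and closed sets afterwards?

step 1: expand (2,1) (f=5, h=3) → closed; open now [(1,1) g=3 f=7, (2,0) g=3 f=7, (2,2) g=3 f=5, (3,0) g=2 f=7, (3,2) g=2 f=5, (4,0) g=1 f=7, (4,2) g=1 f=5]

expanded=(2,1); open=[(1,1) g=3 f=7, (2,0) g=3 f=7, (2,2) g=3 f=5, (3,0) g=2 f=7, (3,2) g=2 f=5, (4,0) g=1 f=7, (4,2) g=1 f=5]; closed=[(2,1), (3,1), (4,1)]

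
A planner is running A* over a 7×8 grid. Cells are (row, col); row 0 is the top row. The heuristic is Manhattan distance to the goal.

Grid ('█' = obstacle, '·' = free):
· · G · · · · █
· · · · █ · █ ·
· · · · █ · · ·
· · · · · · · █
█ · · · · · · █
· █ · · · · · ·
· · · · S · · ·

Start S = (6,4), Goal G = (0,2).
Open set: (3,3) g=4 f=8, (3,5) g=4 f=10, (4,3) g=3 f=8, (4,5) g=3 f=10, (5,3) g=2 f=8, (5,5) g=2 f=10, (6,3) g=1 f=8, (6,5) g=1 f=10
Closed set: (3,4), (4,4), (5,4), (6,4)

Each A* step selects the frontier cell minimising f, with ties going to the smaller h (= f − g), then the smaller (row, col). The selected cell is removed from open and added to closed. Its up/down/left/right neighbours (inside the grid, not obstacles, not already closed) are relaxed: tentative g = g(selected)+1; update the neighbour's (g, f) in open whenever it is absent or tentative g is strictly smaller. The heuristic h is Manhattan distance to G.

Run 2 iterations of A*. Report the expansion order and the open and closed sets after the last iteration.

order=[(3,3) → (2,3)]; open=[(1,3) g=6 f=8, (2,2) g=6 f=8, (3,2) g=5 f=8, (3,5) g=4 f=10, (4,3) g=3 f=8, (4,5) g=3 f=10, (5,3) g=2 f=8, (5,5) g=2 f=10, (6,3) g=1 f=8, (6,5) g=1 f=10]; closed=[(2,3), (3,3), (3,4), (4,4), (5,4), (6,4)]

step 1: expand (3,3) (f=8, h=4) → closed; open now [(2,3) g=5 f=8, (3,2) g=5 f=8, (3,5) g=4 f=10, (4,3) g=3 f=8, (4,5) g=3 f=10, (5,3) g=2 f=8, (5,5) g=2 f=10, (6,3) g=1 f=8, (6,5) g=1 f=10]
step 2: expand (2,3) (f=8, h=3) → closed; open now [(1,3) g=6 f=8, (2,2) g=6 f=8, (3,2) g=5 f=8, (3,5) g=4 f=10, (4,3) g=3 f=8, (4,5) g=3 f=10, (5,3) g=2 f=8, (5,5) g=2 f=10, (6,3) g=1 f=8, (6,5) g=1 f=10]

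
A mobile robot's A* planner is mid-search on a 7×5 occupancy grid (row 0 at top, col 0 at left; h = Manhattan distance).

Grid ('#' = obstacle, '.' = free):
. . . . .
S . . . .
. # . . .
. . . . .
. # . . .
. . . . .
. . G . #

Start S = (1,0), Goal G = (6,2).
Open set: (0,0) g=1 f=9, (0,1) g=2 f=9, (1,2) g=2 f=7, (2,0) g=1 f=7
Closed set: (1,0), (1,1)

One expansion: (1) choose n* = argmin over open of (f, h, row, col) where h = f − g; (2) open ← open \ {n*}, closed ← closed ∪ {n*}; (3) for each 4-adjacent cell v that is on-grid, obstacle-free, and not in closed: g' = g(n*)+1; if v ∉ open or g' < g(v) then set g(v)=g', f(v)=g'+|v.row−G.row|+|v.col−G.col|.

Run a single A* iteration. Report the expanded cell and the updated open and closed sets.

step 1: expand (1,2) (f=7, h=5) → closed; open now [(0,0) g=1 f=9, (0,1) g=2 f=9, (0,2) g=3 f=9, (1,3) g=3 f=9, (2,0) g=1 f=7, (2,2) g=3 f=7]

expanded=(1,2); open=[(0,0) g=1 f=9, (0,1) g=2 f=9, (0,2) g=3 f=9, (1,3) g=3 f=9, (2,0) g=1 f=7, (2,2) g=3 f=7]; closed=[(1,0), (1,1), (1,2)]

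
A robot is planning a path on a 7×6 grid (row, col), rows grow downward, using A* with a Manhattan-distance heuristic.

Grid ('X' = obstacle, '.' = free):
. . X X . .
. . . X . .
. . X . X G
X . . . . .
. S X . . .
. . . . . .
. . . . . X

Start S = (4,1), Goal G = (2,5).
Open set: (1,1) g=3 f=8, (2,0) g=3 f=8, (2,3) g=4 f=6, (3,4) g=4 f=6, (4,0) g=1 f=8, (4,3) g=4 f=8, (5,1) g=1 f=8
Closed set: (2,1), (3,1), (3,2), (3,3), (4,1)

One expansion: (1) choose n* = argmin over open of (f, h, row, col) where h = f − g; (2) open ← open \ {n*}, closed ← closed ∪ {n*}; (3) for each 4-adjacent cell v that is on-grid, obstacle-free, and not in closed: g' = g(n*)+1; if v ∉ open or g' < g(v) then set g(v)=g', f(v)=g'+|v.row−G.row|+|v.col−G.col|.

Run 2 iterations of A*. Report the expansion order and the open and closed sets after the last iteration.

order=[(2,3) → (3,4)]; open=[(1,1) g=3 f=8, (2,0) g=3 f=8, (3,5) g=5 f=6, (4,0) g=1 f=8, (4,3) g=4 f=8, (4,4) g=5 f=8, (5,1) g=1 f=8]; closed=[(2,1), (2,3), (3,1), (3,2), (3,3), (3,4), (4,1)]

step 1: expand (2,3) (f=6, h=2) → closed; open now [(1,1) g=3 f=8, (2,0) g=3 f=8, (3,4) g=4 f=6, (4,0) g=1 f=8, (4,3) g=4 f=8, (5,1) g=1 f=8]
step 2: expand (3,4) (f=6, h=2) → closed; open now [(1,1) g=3 f=8, (2,0) g=3 f=8, (3,5) g=5 f=6, (4,0) g=1 f=8, (4,3) g=4 f=8, (4,4) g=5 f=8, (5,1) g=1 f=8]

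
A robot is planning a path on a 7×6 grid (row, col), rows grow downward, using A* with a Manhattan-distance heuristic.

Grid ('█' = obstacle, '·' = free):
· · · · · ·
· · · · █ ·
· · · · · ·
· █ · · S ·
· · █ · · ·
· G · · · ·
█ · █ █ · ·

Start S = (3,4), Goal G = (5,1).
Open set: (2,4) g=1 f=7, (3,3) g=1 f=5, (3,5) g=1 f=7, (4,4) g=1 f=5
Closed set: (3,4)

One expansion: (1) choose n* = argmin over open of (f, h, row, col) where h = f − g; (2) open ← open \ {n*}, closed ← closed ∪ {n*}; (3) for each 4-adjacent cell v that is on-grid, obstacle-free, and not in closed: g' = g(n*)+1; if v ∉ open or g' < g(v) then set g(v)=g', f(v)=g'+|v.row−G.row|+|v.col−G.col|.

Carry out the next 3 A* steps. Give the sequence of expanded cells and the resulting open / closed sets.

order=[(3,3) → (3,2) → (4,3)]; open=[(2,2) g=3 f=7, (2,3) g=2 f=7, (2,4) g=1 f=7, (3,5) g=1 f=7, (4,4) g=1 f=5, (5,3) g=3 f=5]; closed=[(3,2), (3,3), (3,4), (4,3)]

step 1: expand (3,3) (f=5, h=4) → closed; open now [(2,3) g=2 f=7, (2,4) g=1 f=7, (3,2) g=2 f=5, (3,5) g=1 f=7, (4,3) g=2 f=5, (4,4) g=1 f=5]
step 2: expand (3,2) (f=5, h=3) → closed; open now [(2,2) g=3 f=7, (2,3) g=2 f=7, (2,4) g=1 f=7, (3,5) g=1 f=7, (4,3) g=2 f=5, (4,4) g=1 f=5]
step 3: expand (4,3) (f=5, h=3) → closed; open now [(2,2) g=3 f=7, (2,3) g=2 f=7, (2,4) g=1 f=7, (3,5) g=1 f=7, (4,4) g=1 f=5, (5,3) g=3 f=5]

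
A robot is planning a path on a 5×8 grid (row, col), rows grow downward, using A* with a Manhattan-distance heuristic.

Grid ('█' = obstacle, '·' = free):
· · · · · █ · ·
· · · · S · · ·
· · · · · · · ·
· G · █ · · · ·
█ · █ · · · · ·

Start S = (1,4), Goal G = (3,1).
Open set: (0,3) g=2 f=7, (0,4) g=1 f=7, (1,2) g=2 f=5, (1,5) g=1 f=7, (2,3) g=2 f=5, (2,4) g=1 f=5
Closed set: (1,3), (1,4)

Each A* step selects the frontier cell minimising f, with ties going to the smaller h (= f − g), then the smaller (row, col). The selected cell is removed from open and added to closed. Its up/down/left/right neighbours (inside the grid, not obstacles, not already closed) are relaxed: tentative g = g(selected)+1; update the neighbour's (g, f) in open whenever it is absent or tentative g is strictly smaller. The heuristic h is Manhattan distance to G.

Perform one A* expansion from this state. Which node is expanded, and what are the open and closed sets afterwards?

expanded=(1,2); open=[(0,2) g=3 f=7, (0,3) g=2 f=7, (0,4) g=1 f=7, (1,1) g=3 f=5, (1,5) g=1 f=7, (2,2) g=3 f=5, (2,3) g=2 f=5, (2,4) g=1 f=5]; closed=[(1,2), (1,3), (1,4)]

step 1: expand (1,2) (f=5, h=3) → closed; open now [(0,2) g=3 f=7, (0,3) g=2 f=7, (0,4) g=1 f=7, (1,1) g=3 f=5, (1,5) g=1 f=7, (2,2) g=3 f=5, (2,3) g=2 f=5, (2,4) g=1 f=5]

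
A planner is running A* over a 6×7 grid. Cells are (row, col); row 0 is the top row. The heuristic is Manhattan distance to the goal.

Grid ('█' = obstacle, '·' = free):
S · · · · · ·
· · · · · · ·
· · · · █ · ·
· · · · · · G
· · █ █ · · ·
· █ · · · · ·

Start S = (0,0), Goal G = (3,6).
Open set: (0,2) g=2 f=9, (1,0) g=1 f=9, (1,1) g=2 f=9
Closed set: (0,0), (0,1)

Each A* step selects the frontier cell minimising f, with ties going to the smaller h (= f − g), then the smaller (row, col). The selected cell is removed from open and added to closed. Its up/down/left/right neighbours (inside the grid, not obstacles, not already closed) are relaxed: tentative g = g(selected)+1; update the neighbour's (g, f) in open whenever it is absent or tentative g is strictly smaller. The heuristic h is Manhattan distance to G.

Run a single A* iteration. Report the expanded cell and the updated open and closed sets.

step 1: expand (0,2) (f=9, h=7) → closed; open now [(0,3) g=3 f=9, (1,0) g=1 f=9, (1,1) g=2 f=9, (1,2) g=3 f=9]

expanded=(0,2); open=[(0,3) g=3 f=9, (1,0) g=1 f=9, (1,1) g=2 f=9, (1,2) g=3 f=9]; closed=[(0,0), (0,1), (0,2)]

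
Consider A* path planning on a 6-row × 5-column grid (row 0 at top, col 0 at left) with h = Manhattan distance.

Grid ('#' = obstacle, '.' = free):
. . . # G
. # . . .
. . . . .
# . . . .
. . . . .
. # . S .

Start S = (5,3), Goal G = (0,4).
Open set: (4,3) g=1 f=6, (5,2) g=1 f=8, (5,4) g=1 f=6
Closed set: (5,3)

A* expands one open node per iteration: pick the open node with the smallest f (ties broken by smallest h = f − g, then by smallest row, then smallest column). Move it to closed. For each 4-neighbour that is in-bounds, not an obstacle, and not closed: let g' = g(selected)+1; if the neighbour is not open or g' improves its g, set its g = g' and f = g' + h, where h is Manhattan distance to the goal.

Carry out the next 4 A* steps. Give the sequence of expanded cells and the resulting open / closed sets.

order=[(4,3) → (3,3) → (2,3) → (1,3)]; open=[(1,2) g=5 f=8, (1,4) g=5 f=6, (2,2) g=4 f=8, (2,4) g=4 f=6, (3,2) g=3 f=8, (3,4) g=3 f=6, (4,2) g=2 f=8, (4,4) g=2 f=6, (5,2) g=1 f=8, (5,4) g=1 f=6]; closed=[(1,3), (2,3), (3,3), (4,3), (5,3)]

step 1: expand (4,3) (f=6, h=5) → closed; open now [(3,3) g=2 f=6, (4,2) g=2 f=8, (4,4) g=2 f=6, (5,2) g=1 f=8, (5,4) g=1 f=6]
step 2: expand (3,3) (f=6, h=4) → closed; open now [(2,3) g=3 f=6, (3,2) g=3 f=8, (3,4) g=3 f=6, (4,2) g=2 f=8, (4,4) g=2 f=6, (5,2) g=1 f=8, (5,4) g=1 f=6]
step 3: expand (2,3) (f=6, h=3) → closed; open now [(1,3) g=4 f=6, (2,2) g=4 f=8, (2,4) g=4 f=6, (3,2) g=3 f=8, (3,4) g=3 f=6, (4,2) g=2 f=8, (4,4) g=2 f=6, (5,2) g=1 f=8, (5,4) g=1 f=6]
step 4: expand (1,3) (f=6, h=2) → closed; open now [(1,2) g=5 f=8, (1,4) g=5 f=6, (2,2) g=4 f=8, (2,4) g=4 f=6, (3,2) g=3 f=8, (3,4) g=3 f=6, (4,2) g=2 f=8, (4,4) g=2 f=6, (5,2) g=1 f=8, (5,4) g=1 f=6]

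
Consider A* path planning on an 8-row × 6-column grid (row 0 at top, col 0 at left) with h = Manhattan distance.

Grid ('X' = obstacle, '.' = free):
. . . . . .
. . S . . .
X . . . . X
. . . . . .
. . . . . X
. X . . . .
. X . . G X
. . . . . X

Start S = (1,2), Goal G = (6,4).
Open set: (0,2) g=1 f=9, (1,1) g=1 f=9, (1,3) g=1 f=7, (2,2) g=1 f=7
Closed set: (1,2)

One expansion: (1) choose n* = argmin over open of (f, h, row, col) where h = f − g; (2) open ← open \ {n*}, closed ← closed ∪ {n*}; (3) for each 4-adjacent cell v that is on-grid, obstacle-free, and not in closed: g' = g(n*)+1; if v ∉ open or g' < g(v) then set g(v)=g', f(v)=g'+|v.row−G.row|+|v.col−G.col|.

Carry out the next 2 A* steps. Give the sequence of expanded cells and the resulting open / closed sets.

order=[(1,3) → (1,4)]; open=[(0,2) g=1 f=9, (0,3) g=2 f=9, (0,4) g=3 f=9, (1,1) g=1 f=9, (1,5) g=3 f=9, (2,2) g=1 f=7, (2,3) g=2 f=7, (2,4) g=3 f=7]; closed=[(1,2), (1,3), (1,4)]

step 1: expand (1,3) (f=7, h=6) → closed; open now [(0,2) g=1 f=9, (0,3) g=2 f=9, (1,1) g=1 f=9, (1,4) g=2 f=7, (2,2) g=1 f=7, (2,3) g=2 f=7]
step 2: expand (1,4) (f=7, h=5) → closed; open now [(0,2) g=1 f=9, (0,3) g=2 f=9, (0,4) g=3 f=9, (1,1) g=1 f=9, (1,5) g=3 f=9, (2,2) g=1 f=7, (2,3) g=2 f=7, (2,4) g=3 f=7]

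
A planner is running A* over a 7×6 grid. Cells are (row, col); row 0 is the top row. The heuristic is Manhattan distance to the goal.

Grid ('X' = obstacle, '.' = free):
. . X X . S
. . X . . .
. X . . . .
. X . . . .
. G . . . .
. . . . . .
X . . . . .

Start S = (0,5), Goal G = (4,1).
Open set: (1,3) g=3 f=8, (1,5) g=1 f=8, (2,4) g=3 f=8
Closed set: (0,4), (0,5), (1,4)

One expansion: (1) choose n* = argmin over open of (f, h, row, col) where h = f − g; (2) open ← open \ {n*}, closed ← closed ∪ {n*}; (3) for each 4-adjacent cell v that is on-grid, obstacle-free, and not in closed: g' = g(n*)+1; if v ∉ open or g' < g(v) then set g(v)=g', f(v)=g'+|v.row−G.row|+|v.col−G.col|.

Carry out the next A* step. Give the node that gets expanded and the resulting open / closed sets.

expanded=(1,3); open=[(1,5) g=1 f=8, (2,3) g=4 f=8, (2,4) g=3 f=8]; closed=[(0,4), (0,5), (1,3), (1,4)]

step 1: expand (1,3) (f=8, h=5) → closed; open now [(1,5) g=1 f=8, (2,3) g=4 f=8, (2,4) g=3 f=8]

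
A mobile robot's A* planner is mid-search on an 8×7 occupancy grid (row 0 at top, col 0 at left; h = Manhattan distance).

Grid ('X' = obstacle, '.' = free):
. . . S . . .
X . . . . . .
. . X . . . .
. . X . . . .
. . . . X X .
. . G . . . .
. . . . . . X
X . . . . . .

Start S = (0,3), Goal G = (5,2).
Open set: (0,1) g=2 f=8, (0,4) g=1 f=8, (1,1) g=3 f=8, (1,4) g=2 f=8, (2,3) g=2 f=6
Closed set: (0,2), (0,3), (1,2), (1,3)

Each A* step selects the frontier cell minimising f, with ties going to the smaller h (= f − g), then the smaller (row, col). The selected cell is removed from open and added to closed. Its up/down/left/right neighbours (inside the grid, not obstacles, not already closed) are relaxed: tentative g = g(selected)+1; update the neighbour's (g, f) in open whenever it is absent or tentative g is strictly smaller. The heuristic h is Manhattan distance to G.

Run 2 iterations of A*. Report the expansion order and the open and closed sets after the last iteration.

step 1: expand (2,3) (f=6, h=4) → closed; open now [(0,1) g=2 f=8, (0,4) g=1 f=8, (1,1) g=3 f=8, (1,4) g=2 f=8, (2,4) g=3 f=8, (3,3) g=3 f=6]
step 2: expand (3,3) (f=6, h=3) → closed; open now [(0,1) g=2 f=8, (0,4) g=1 f=8, (1,1) g=3 f=8, (1,4) g=2 f=8, (2,4) g=3 f=8, (3,4) g=4 f=8, (4,3) g=4 f=6]

order=[(2,3) → (3,3)]; open=[(0,1) g=2 f=8, (0,4) g=1 f=8, (1,1) g=3 f=8, (1,4) g=2 f=8, (2,4) g=3 f=8, (3,4) g=4 f=8, (4,3) g=4 f=6]; closed=[(0,2), (0,3), (1,2), (1,3), (2,3), (3,3)]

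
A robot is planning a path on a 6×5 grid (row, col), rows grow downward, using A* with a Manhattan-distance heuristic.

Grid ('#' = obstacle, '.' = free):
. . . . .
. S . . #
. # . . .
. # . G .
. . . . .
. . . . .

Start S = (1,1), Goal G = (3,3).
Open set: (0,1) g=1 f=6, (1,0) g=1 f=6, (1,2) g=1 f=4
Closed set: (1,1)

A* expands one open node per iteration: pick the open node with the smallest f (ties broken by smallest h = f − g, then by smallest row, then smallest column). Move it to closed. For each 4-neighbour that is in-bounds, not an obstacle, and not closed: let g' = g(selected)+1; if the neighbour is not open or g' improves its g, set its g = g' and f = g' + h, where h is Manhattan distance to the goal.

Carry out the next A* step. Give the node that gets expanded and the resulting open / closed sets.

expanded=(1,2); open=[(0,1) g=1 f=6, (0,2) g=2 f=6, (1,0) g=1 f=6, (1,3) g=2 f=4, (2,2) g=2 f=4]; closed=[(1,1), (1,2)]

step 1: expand (1,2) (f=4, h=3) → closed; open now [(0,1) g=1 f=6, (0,2) g=2 f=6, (1,0) g=1 f=6, (1,3) g=2 f=4, (2,2) g=2 f=4]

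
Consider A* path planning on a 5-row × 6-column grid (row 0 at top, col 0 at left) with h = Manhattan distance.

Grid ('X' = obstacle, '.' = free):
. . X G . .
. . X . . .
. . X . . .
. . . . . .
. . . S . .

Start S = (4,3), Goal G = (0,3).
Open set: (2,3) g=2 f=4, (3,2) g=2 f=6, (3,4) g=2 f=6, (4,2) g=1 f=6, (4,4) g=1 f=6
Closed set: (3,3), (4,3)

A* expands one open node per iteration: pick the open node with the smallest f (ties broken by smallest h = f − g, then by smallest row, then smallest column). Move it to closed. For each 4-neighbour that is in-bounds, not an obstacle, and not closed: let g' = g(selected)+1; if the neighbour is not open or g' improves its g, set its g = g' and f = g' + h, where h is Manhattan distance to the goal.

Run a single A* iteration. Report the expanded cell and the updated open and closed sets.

expanded=(2,3); open=[(1,3) g=3 f=4, (2,4) g=3 f=6, (3,2) g=2 f=6, (3,4) g=2 f=6, (4,2) g=1 f=6, (4,4) g=1 f=6]; closed=[(2,3), (3,3), (4,3)]

step 1: expand (2,3) (f=4, h=2) → closed; open now [(1,3) g=3 f=4, (2,4) g=3 f=6, (3,2) g=2 f=6, (3,4) g=2 f=6, (4,2) g=1 f=6, (4,4) g=1 f=6]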